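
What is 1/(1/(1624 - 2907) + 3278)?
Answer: 1283/4205673 ≈ 0.00030506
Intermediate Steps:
1/(1/(1624 - 2907) + 3278) = 1/(1/(-1283) + 3278) = 1/(-1/1283 + 3278) = 1/(4205673/1283) = 1283/4205673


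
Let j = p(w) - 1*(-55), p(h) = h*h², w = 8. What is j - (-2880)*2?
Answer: 6327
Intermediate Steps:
p(h) = h³
j = 567 (j = 8³ - 1*(-55) = 512 + 55 = 567)
j - (-2880)*2 = 567 - (-2880)*2 = 567 - 64*(-90) = 567 + 5760 = 6327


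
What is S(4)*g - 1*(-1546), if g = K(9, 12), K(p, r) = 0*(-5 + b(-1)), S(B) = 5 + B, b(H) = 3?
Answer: 1546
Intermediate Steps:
K(p, r) = 0 (K(p, r) = 0*(-5 + 3) = 0*(-2) = 0)
g = 0
S(4)*g - 1*(-1546) = (5 + 4)*0 - 1*(-1546) = 9*0 + 1546 = 0 + 1546 = 1546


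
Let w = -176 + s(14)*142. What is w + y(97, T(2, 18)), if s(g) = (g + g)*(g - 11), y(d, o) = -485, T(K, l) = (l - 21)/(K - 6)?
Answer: 11267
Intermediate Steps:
T(K, l) = (-21 + l)/(-6 + K)
s(g) = 2*g*(-11 + g) (s(g) = (2*g)*(-11 + g) = 2*g*(-11 + g))
w = 11752 (w = -176 + (2*14*(-11 + 14))*142 = -176 + (2*14*3)*142 = -176 + 84*142 = -176 + 11928 = 11752)
w + y(97, T(2, 18)) = 11752 - 485 = 11267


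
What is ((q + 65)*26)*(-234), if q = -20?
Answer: -273780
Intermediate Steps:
((q + 65)*26)*(-234) = ((-20 + 65)*26)*(-234) = (45*26)*(-234) = 1170*(-234) = -273780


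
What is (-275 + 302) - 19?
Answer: 8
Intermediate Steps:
(-275 + 302) - 19 = 27 - 19 = 8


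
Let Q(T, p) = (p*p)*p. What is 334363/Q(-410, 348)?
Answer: 334363/42144192 ≈ 0.0079338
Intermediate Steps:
Q(T, p) = p³ (Q(T, p) = p²*p = p³)
334363/Q(-410, 348) = 334363/(348³) = 334363/42144192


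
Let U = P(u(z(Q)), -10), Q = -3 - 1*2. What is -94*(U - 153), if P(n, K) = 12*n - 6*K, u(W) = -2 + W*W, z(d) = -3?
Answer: 846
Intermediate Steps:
Q = -5 (Q = -3 - 2 = -5)
u(W) = -2 + W²
P(n, K) = -6*K + 12*n
U = 144 (U = -6*(-10) + 12*(-2 + (-3)²) = 60 + 12*(-2 + 9) = 60 + 12*7 = 60 + 84 = 144)
-94*(U - 153) = -94*(144 - 153) = -94*(-9) = 846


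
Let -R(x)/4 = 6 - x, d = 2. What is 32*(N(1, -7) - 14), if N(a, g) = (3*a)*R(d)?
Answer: -1984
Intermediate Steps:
R(x) = -24 + 4*x (R(x) = -4*(6 - x) = -24 + 4*x)
N(a, g) = -48*a (N(a, g) = (3*a)*(-24 + 4*2) = (3*a)*(-24 + 8) = (3*a)*(-16) = -48*a)
32*(N(1, -7) - 14) = 32*(-48*1 - 14) = 32*(-48 - 14) = 32*(-62) = -1984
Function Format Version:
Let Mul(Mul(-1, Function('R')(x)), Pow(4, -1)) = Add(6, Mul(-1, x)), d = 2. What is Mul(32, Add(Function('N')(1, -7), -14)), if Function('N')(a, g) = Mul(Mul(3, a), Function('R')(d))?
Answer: -1984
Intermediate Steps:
Function('R')(x) = Add(-24, Mul(4, x)) (Function('R')(x) = Mul(-4, Add(6, Mul(-1, x))) = Add(-24, Mul(4, x)))
Function('N')(a, g) = Mul(-48, a) (Function('N')(a, g) = Mul(Mul(3, a), Add(-24, Mul(4, 2))) = Mul(Mul(3, a), Add(-24, 8)) = Mul(Mul(3, a), -16) = Mul(-48, a))
Mul(32, Add(Function('N')(1, -7), -14)) = Mul(32, Add(Mul(-48, 1), -14)) = Mul(32, Add(-48, -14)) = Mul(32, -62) = -1984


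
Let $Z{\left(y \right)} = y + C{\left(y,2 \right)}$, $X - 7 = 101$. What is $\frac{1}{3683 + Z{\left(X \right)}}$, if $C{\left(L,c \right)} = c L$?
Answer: $\frac{1}{4007} \approx 0.00024956$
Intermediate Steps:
$X = 108$ ($X = 7 + 101 = 108$)
$C{\left(L,c \right)} = L c$
$Z{\left(y \right)} = 3 y$ ($Z{\left(y \right)} = y + y 2 = y + 2 y = 3 y$)
$\frac{1}{3683 + Z{\left(X \right)}} = \frac{1}{3683 + 3 \cdot 108} = \frac{1}{3683 + 324} = \frac{1}{4007}$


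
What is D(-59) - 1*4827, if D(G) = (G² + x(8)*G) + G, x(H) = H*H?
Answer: -5181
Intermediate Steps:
x(H) = H²
D(G) = G² + 65*G (D(G) = (G² + 8²*G) + G = (G² + 64*G) + G = G² + 65*G)
D(-59) - 1*4827 = -59*(65 - 59) - 1*4827 = -59*6 - 4827 = -354 - 4827 = -5181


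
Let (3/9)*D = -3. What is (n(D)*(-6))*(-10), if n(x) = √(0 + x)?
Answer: 180*I ≈ 180.0*I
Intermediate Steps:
D = -9 (D = 3*(-3) = -9)
n(x) = √x
(n(D)*(-6))*(-10) = (√(-9)*(-6))*(-10) = ((3*I)*(-6))*(-10) = -18*I*(-10) = 180*I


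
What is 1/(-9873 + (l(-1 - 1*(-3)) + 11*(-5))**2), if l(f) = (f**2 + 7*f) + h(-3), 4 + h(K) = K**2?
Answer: -1/8849 ≈ -0.00011301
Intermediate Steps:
h(K) = -4 + K**2
l(f) = 5 + f**2 + 7*f (l(f) = (f**2 + 7*f) + (-4 + (-3)**2) = (f**2 + 7*f) + (-4 + 9) = (f**2 + 7*f) + 5 = 5 + f**2 + 7*f)
1/(-9873 + (l(-1 - 1*(-3)) + 11*(-5))**2) = 1/(-9873 + ((5 + (-1 - 1*(-3))**2 + 7*(-1 - 1*(-3))) + 11*(-5))**2) = 1/(-9873 + ((5 + (-1 + 3)**2 + 7*(-1 + 3)) - 55)**2) = 1/(-9873 + ((5 + 2**2 + 7*2) - 55)**2) = 1/(-9873 + ((5 + 4 + 14) - 55)**2) = 1/(-9873 + (23 - 55)**2) = 1/(-9873 + (-32)**2) = 1/(-9873 + 1024) = 1/(-8849) = -1/8849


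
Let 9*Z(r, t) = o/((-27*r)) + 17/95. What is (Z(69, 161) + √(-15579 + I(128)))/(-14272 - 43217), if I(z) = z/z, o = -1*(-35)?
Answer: -28346/91572215985 - I*√15578/57489 ≈ -3.0955e-7 - 0.0021711*I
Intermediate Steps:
o = 35
I(z) = 1
Z(r, t) = 17/855 - 35/(243*r) (Z(r, t) = (35/((-27*r)) + 17/95)/9 = (35*(-1/(27*r)) + 17*(1/95))/9 = (-35/(27*r) + 17/95)/9 = (17/95 - 35/(27*r))/9 = 17/855 - 35/(243*r))
(Z(69, 161) + √(-15579 + I(128)))/(-14272 - 43217) = ((1/23085)*(-3325 + 459*69)/69 + √(-15579 + 1))/(-14272 - 43217) = ((1/23085)*(1/69)*(-3325 + 31671) + √(-15578))/(-57489) = ((1/23085)*(1/69)*28346 + I*√15578)*(-1/57489) = (28346/1592865 + I*√15578)*(-1/57489) = -28346/91572215985 - I*√15578/57489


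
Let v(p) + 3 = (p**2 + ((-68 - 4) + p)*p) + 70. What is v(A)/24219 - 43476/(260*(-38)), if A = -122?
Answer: 3065173/511290 ≈ 5.9950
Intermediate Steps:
v(p) = 67 + p**2 + p*(-72 + p) (v(p) = -3 + ((p**2 + ((-68 - 4) + p)*p) + 70) = -3 + ((p**2 + (-72 + p)*p) + 70) = -3 + ((p**2 + p*(-72 + p)) + 70) = -3 + (70 + p**2 + p*(-72 + p)) = 67 + p**2 + p*(-72 + p))
v(A)/24219 - 43476/(260*(-38)) = (67 - 72*(-122) + 2*(-122)**2)/24219 - 43476/(260*(-38)) = (67 + 8784 + 2*14884)*(1/24219) - 43476/(-9880) = (67 + 8784 + 29768)*(1/24219) - 43476*(-1/9880) = 38619*(1/24219) + 10869/2470 = 4291/2691 + 10869/2470 = 3065173/511290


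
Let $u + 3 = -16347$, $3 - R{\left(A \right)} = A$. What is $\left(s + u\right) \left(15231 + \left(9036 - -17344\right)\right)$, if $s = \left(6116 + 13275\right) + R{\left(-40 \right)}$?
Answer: $128328324$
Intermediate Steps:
$R{\left(A \right)} = 3 - A$
$u = -16350$ ($u = -3 - 16347 = -16350$)
$s = 19434$ ($s = \left(6116 + 13275\right) + \left(3 - -40\right) = 19391 + \left(3 + 40\right) = 19391 + 43 = 19434$)
$\left(s + u\right) \left(15231 + \left(9036 - -17344\right)\right) = \left(19434 - 16350\right) \left(15231 + \left(9036 - -17344\right)\right) = 3084 \left(15231 + \left(9036 + 17344\right)\right) = 3084 \left(15231 + 26380\right) = 3084 \cdot 41611 = 128328324$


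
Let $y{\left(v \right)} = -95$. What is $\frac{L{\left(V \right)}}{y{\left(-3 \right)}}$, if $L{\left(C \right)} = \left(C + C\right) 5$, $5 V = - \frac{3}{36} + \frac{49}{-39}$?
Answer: $\frac{11}{390} \approx 0.028205$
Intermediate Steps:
$V = - \frac{209}{780}$ ($V = \frac{- \frac{3}{36} + \frac{49}{-39}}{5} = \frac{\left(-3\right) \frac{1}{36} + 49 \left(- \frac{1}{39}\right)}{5} = \frac{- \frac{1}{12} - \frac{49}{39}}{5} = \frac{1}{5} \left(- \frac{209}{156}\right) = - \frac{209}{780} \approx -0.26795$)
$L{\left(C \right)} = 10 C$ ($L{\left(C \right)} = 2 C 5 = 10 C$)
$\frac{L{\left(V \right)}}{y{\left(-3 \right)}} = \frac{10 \left(- \frac{209}{780}\right)}{-95} = \left(- \frac{209}{78}\right) \left(- \frac{1}{95}\right) = \frac{11}{390}$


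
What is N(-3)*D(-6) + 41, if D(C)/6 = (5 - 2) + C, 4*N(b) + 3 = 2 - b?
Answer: 32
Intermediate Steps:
N(b) = -¼ - b/4 (N(b) = -¾ + (2 - b)/4 = -¾ + (½ - b/4) = -¼ - b/4)
D(C) = 18 + 6*C (D(C) = 6*((5 - 2) + C) = 6*(3 + C) = 18 + 6*C)
N(-3)*D(-6) + 41 = (-¼ - ¼*(-3))*(18 + 6*(-6)) + 41 = (-¼ + ¾)*(18 - 36) + 41 = (½)*(-18) + 41 = -9 + 41 = 32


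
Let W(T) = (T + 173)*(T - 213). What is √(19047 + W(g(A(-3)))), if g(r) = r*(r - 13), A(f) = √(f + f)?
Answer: 2*√(-4635 + 169*I*√6) ≈ 6.0744 + 136.3*I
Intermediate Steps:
A(f) = √2*√f (A(f) = √(2*f) = √2*√f)
g(r) = r*(-13 + r)
W(T) = (-213 + T)*(173 + T) (W(T) = (173 + T)*(-213 + T) = (-213 + T)*(173 + T))
√(19047 + W(g(A(-3)))) = √(19047 + (-36849 + ((√2*√(-3))*(-13 + √2*√(-3)))² - 40*√2*√(-3)*(-13 + √2*√(-3)))) = √(19047 + (-36849 + ((√2*(I*√3))*(-13 + √2*(I*√3)))² - 40*√2*(I*√3)*(-13 + √2*(I*√3)))) = √(19047 + (-36849 + ((I*√6)*(-13 + I*√6))² - 40*I*√6*(-13 + I*√6))) = √(19047 + (-36849 + (I*√6*(-13 + I*√6))² - 40*I*√6*(-13 + I*√6))) = √(19047 + (-36849 - 6*(-13 + I*√6)² - 40*I*√6*(-13 + I*√6))) = √(-17802 - 6*(-13 + I*√6)² - 40*I*√6*(-13 + I*√6))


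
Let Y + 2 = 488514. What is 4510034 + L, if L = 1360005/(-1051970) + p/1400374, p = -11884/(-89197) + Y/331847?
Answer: 19665963499101482890861341599/4360492434517450987402 ≈ 4.5100e+6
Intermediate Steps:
Y = 488512 (Y = -2 + 488514 = 488512)
p = 47517474612/29599756859 (p = -11884/(-89197) + 488512/331847 = -11884*(-1/89197) + 488512*(1/331847) = 11884/89197 + 488512/331847 = 47517474612/29599756859 ≈ 1.6053)
L = -5637314994655655250069/4360492434517450987402 (L = 1360005/(-1051970) + (47517474612/29599756859)/1400374 = 1360005*(-1/1051970) + (47517474612/29599756859)*(1/1400374) = -272001/210394 + 23758737306/20725364955832633 = -5637314994655655250069/4360492434517450987402 ≈ -1.2928)
4510034 + L = 4510034 - 5637314994655655250069/4360492434517450987402 = 19665963499101482890861341599/4360492434517450987402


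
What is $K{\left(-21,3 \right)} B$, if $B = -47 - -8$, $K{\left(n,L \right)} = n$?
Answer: $819$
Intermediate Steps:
$B = -39$ ($B = -47 + 8 = -39$)
$K{\left(-21,3 \right)} B = \left(-21\right) \left(-39\right) = 819$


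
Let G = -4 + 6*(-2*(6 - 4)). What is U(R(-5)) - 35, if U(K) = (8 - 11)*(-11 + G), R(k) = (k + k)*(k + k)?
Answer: 82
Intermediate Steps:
R(k) = 4*k² (R(k) = (2*k)*(2*k) = 4*k²)
G = -28 (G = -4 + 6*(-2*2) = -4 + 6*(-4) = -4 - 24 = -28)
U(K) = 117 (U(K) = (8 - 11)*(-11 - 28) = -3*(-39) = 117)
U(R(-5)) - 35 = 117 - 35 = 82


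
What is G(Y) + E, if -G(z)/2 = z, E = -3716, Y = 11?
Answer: -3738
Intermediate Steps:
G(z) = -2*z
G(Y) + E = -2*11 - 3716 = -22 - 3716 = -3738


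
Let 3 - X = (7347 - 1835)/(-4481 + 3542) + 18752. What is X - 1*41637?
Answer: -56696942/939 ≈ -60380.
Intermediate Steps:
X = -17599799/939 (X = 3 - ((7347 - 1835)/(-4481 + 3542) + 18752) = 3 - (5512/(-939) + 18752) = 3 - (5512*(-1/939) + 18752) = 3 - (-5512/939 + 18752) = 3 - 1*17602616/939 = 3 - 17602616/939 = -17599799/939 ≈ -18743.)
X - 1*41637 = -17599799/939 - 1*41637 = -17599799/939 - 41637 = -56696942/939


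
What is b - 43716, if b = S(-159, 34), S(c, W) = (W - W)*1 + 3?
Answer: -43713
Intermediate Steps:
S(c, W) = 3 (S(c, W) = 0*1 + 3 = 0 + 3 = 3)
b = 3
b - 43716 = 3 - 43716 = -43713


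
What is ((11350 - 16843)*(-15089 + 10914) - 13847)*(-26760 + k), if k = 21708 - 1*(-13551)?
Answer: 194792218572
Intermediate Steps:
k = 35259 (k = 21708 + 13551 = 35259)
((11350 - 16843)*(-15089 + 10914) - 13847)*(-26760 + k) = ((11350 - 16843)*(-15089 + 10914) - 13847)*(-26760 + 35259) = (-5493*(-4175) - 13847)*8499 = (22933275 - 13847)*8499 = 22919428*8499 = 194792218572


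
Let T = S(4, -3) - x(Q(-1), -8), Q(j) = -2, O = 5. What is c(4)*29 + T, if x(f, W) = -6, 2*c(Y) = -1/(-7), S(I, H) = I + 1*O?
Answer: 239/14 ≈ 17.071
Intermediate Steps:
S(I, H) = 5 + I (S(I, H) = I + 1*5 = I + 5 = 5 + I)
c(Y) = 1/14 (c(Y) = (-1/(-7))/2 = (-1*(-⅐))/2 = (½)*(⅐) = 1/14)
T = 15 (T = (5 + 4) - 1*(-6) = 9 + 6 = 15)
c(4)*29 + T = (1/14)*29 + 15 = 29/14 + 15 = 239/14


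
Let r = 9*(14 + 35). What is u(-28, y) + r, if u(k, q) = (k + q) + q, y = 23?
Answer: 459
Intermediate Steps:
u(k, q) = k + 2*q
r = 441 (r = 9*49 = 441)
u(-28, y) + r = (-28 + 2*23) + 441 = (-28 + 46) + 441 = 18 + 441 = 459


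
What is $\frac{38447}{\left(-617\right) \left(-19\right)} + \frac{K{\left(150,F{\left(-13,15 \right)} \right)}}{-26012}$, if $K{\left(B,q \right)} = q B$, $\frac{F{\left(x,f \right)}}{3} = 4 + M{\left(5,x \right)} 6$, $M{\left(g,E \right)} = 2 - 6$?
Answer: $\frac{276397591}{76234669} \approx 3.6256$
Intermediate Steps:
$M{\left(g,E \right)} = -4$ ($M{\left(g,E \right)} = 2 - 6 = -4$)
$F{\left(x,f \right)} = -60$ ($F{\left(x,f \right)} = 3 \left(4 - 24\right) = 3 \left(-20\right) = -60$)
$K{\left(B,q \right)} = B q$
$\frac{38447}{\left(-617\right) \left(-19\right)} + \frac{K{\left(150,F{\left(-13,15 \right)} \right)}}{-26012} = \frac{38447}{\left(-617\right) \left(-19\right)} + \frac{150 \left(-60\right)}{-26012} = \frac{38447}{11723} - - \frac{2250}{6503} = 38447 \cdot \frac{1}{11723} + \frac{2250}{6503} = \frac{38447}{11723} + \frac{2250}{6503} = \frac{276397591}{76234669}$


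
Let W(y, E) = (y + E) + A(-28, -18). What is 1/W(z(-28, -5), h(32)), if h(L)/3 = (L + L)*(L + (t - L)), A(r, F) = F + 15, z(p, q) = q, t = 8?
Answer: 1/1528 ≈ 0.00065445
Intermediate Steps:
A(r, F) = 15 + F
h(L) = 48*L (h(L) = 3*((L + L)*(L + (8 - L))) = 3*((2*L)*8) = 3*(16*L) = 48*L)
W(y, E) = -3 + E + y (W(y, E) = (y + E) + (15 - 18) = (E + y) - 3 = -3 + E + y)
1/W(z(-28, -5), h(32)) = 1/(-3 + 48*32 - 5) = 1/(-3 + 1536 - 5) = 1/1528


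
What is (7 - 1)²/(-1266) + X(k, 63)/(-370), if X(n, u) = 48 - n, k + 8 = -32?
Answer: -10394/39035 ≈ -0.26627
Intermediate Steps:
k = -40 (k = -8 - 32 = -40)
(7 - 1)²/(-1266) + X(k, 63)/(-370) = (7 - 1)²/(-1266) + (48 - 1*(-40))/(-370) = 6²*(-1/1266) + (48 + 40)*(-1/370) = 36*(-1/1266) + 88*(-1/370) = -6/211 - 44/185 = -10394/39035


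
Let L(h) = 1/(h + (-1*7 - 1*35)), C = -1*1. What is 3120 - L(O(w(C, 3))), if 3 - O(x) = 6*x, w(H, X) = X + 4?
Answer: 252721/81 ≈ 3120.0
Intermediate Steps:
C = -1
w(H, X) = 4 + X
O(x) = 3 - 6*x
L(h) = 1/(-42 + h) (L(h) = 1/(h + (-7 - 35)) = 1/(h - 42) = 1/(-42 + h))
3120 - L(O(w(C, 3))) = 3120 - 1/(-42 + (3 - 6*(4 + 3))) = 3120 - 1/(-42 + (3 - 6*7)) = 3120 - 1/(-42 + (3 - 42)) = 3120 - 1/(-42 - 39) = 3120 - 1/(-81) = 3120 - 1*(-1/81) = 3120 + 1/81 = 252721/81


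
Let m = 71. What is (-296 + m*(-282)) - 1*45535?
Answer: -65853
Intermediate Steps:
(-296 + m*(-282)) - 1*45535 = (-296 + 71*(-282)) - 1*45535 = (-296 - 20022) - 45535 = -20318 - 45535 = -65853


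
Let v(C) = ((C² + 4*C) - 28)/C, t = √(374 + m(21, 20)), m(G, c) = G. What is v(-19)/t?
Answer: -257*√395/7505 ≈ -0.68058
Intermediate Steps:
t = √395 (t = √(374 + 21) = √395 ≈ 19.875)
v(C) = (-28 + C² + 4*C)/C
v(-19)/t = (4 - 19 - 28/(-19))/(√395) = (4 - 19 - 28*(-1/19))*(√395/395) = (4 - 19 + 28/19)*(√395/395) = -257*√395/7505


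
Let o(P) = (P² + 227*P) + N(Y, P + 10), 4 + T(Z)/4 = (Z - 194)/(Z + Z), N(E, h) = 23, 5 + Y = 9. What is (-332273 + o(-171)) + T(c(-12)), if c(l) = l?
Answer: -1025423/3 ≈ -3.4181e+5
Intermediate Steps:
Y = 4 (Y = -5 + 9 = 4)
T(Z) = -16 + 2*(-194 + Z)/Z (T(Z) = -16 + 4*((Z - 194)/(Z + Z)) = -16 + 4*((-194 + Z)/((2*Z))) = -16 + 4*((-194 + Z)*(1/(2*Z))) = -16 + 4*((-194 + Z)/(2*Z)) = -16 + 2*(-194 + Z)/Z)
o(P) = 23 + P² + 227*P (o(P) = (P² + 227*P) + 23 = 23 + P² + 227*P)
(-332273 + o(-171)) + T(c(-12)) = (-332273 + (23 + (-171)² + 227*(-171))) + (-14 - 388/(-12)) = (-332273 + (23 + 29241 - 38817)) + (-14 - 388*(-1/12)) = (-332273 - 9553) + (-14 + 97/3) = -341826 + 55/3 = -1025423/3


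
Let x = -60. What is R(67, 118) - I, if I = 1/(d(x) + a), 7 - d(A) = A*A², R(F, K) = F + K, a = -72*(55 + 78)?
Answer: 38189734/206431 ≈ 185.00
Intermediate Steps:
a = -9576 (a = -72*133 = -9576)
d(A) = 7 - A³ (d(A) = 7 - A*A² = 7 - A³)
I = 1/206431 (I = 1/((7 - 1*(-60)³) - 9576) = 1/((7 - 1*(-216000)) - 9576) = 1/((7 + 216000) - 9576) = 1/(216007 - 9576) = 1/206431 ≈ 4.8442e-6)
R(67, 118) - I = (67 + 118) - 1*1/206431 = 185 - 1/206431 = 38189734/206431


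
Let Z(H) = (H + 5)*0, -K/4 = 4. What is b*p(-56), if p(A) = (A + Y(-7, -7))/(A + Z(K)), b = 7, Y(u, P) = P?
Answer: 63/8 ≈ 7.8750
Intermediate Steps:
K = -16 (K = -4*4 = -16)
Z(H) = 0 (Z(H) = (5 + H)*0 = 0)
p(A) = (-7 + A)/A (p(A) = (A - 7)/(A + 0) = (-7 + A)/A)
b*p(-56) = 7*((-7 - 56)/(-56)) = 7*(-1/56*(-63)) = 7*(9/8) = 63/8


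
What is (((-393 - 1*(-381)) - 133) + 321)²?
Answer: 30976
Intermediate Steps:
(((-393 - 1*(-381)) - 133) + 321)² = (((-393 + 381) - 133) + 321)² = ((-12 - 133) + 321)² = (-145 + 321)² = 176² = 30976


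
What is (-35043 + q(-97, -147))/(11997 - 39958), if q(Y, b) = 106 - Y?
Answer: 34840/27961 ≈ 1.2460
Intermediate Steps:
(-35043 + q(-97, -147))/(11997 - 39958) = (-35043 + (106 - 1*(-97)))/(11997 - 39958) = (-35043 + (106 + 97))/(-27961) = (-35043 + 203)*(-1/27961) = -34840*(-1/27961) = 34840/27961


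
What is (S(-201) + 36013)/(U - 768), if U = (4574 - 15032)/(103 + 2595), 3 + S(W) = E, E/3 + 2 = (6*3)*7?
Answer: -49079318/1041261 ≈ -47.135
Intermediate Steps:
E = 372 (E = -6 + 3*((6*3)*7) = -6 + 3*(18*7) = -6 + 3*126 = -6 + 378 = 372)
S(W) = 369 (S(W) = -3 + 372 = 369)
U = -5229/1349 (U = -10458/2698 = -10458*1/2698 = -5229/1349 ≈ -3.8762)
(S(-201) + 36013)/(U - 768) = (369 + 36013)/(-5229/1349 - 768) = 36382/(-1041261/1349) = 36382*(-1349/1041261) = -49079318/1041261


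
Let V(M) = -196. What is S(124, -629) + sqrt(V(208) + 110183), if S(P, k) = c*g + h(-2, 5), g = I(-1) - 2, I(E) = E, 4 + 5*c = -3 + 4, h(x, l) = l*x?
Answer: -41/5 + sqrt(109987) ≈ 323.44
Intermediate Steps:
c = -3/5 (c = -4/5 + (-3 + 4)/5 = -4/5 + (1/5)*1 = -4/5 + 1/5 = -3/5 ≈ -0.60000)
g = -3 (g = -1 - 2 = -3)
S(P, k) = -41/5 (S(P, k) = -3/5*(-3) + 5*(-2) = 9/5 - 10 = -41/5)
S(124, -629) + sqrt(V(208) + 110183) = -41/5 + sqrt(-196 + 110183) = -41/5 + sqrt(109987)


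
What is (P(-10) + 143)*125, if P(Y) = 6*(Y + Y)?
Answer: 2875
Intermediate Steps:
P(Y) = 12*Y (P(Y) = 6*(2*Y) = 12*Y)
(P(-10) + 143)*125 = (12*(-10) + 143)*125 = (-120 + 143)*125 = 23*125 = 2875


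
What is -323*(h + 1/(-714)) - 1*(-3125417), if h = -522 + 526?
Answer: 131213269/42 ≈ 3.1241e+6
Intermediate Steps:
h = 4
-323*(h + 1/(-714)) - 1*(-3125417) = -323*(4 + 1/(-714)) - 1*(-3125417) = -323*(4 - 1/714) + 3125417 = -323*2855/714 + 3125417 = -54245/42 + 3125417 = 131213269/42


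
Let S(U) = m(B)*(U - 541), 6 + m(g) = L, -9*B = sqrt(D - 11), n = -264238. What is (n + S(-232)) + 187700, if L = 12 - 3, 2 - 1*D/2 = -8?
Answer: -78857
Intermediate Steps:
D = 20 (D = 4 - 2*(-8) = 4 + 16 = 20)
B = -1/3 (B = -sqrt(20 - 11)/9 = -sqrt(9)/9 = -1/9*3 = -1/3 ≈ -0.33333)
L = 9
m(g) = 3 (m(g) = -6 + 9 = 3)
S(U) = -1623 + 3*U (S(U) = 3*(U - 541) = 3*(-541 + U) = -1623 + 3*U)
(n + S(-232)) + 187700 = (-264238 + (-1623 + 3*(-232))) + 187700 = (-264238 + (-1623 - 696)) + 187700 = (-264238 - 2319) + 187700 = -266557 + 187700 = -78857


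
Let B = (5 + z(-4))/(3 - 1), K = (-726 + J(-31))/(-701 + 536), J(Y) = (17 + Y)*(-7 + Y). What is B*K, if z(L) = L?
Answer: 97/165 ≈ 0.58788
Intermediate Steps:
J(Y) = (-7 + Y)*(17 + Y)
K = 194/165 (K = (-726 + (-119 + (-31)² + 10*(-31)))/(-701 + 536) = (-726 + (-119 + 961 - 310))/(-165) = (-726 + 532)*(-1/165) = -194*(-1/165) = 194/165 ≈ 1.1758)
B = ½ (B = (5 - 4)/(3 - 1) = 1/2 = 1*(½) = ½ ≈ 0.50000)
B*K = (½)*(194/165) = 97/165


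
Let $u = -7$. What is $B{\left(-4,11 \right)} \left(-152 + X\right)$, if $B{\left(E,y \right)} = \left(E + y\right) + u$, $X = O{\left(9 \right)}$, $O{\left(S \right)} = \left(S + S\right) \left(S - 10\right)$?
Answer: $0$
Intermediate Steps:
$O{\left(S \right)} = 2 S \left(-10 + S\right)$
$X = -18$ ($X = 2 \cdot 9 \left(-10 + 9\right) = 2 \cdot 9 \left(-1\right) = -18$)
$B{\left(E,y \right)} = -7 + E + y$ ($B{\left(E,y \right)} = \left(E + y\right) - 7 = -7 + E + y$)
$B{\left(-4,11 \right)} \left(-152 + X\right) = \left(-7 - 4 + 11\right) \left(-152 - 18\right) = 0 \left(-170\right) = 0$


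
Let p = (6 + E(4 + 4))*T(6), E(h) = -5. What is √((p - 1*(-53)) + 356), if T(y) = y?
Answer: √415 ≈ 20.372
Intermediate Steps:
p = 6 (p = (6 - 5)*6 = 1*6 = 6)
√((p - 1*(-53)) + 356) = √((6 - 1*(-53)) + 356) = √((6 + 53) + 356) = √(59 + 356) = √415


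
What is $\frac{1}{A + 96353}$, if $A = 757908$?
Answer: $\frac{1}{854261} \approx 1.1706 \cdot 10^{-6}$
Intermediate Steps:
$\frac{1}{A + 96353} = \frac{1}{757908 + 96353} = \frac{1}{854261}$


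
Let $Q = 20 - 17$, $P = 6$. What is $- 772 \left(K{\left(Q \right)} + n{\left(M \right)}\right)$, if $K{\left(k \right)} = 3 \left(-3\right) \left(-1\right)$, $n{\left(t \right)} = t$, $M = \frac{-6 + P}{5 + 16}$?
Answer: $-6948$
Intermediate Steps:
$M = 0$ ($M = \frac{-6 + 6}{5 + 16} = \frac{0}{21} = 0 \cdot \frac{1}{21} = 0$)
$Q = 3$ ($Q = 20 - 17 = 3$)
$K{\left(k \right)} = 9$ ($K{\left(k \right)} = \left(-9\right) \left(-1\right) = 9$)
$- 772 \left(K{\left(Q \right)} + n{\left(M \right)}\right) = - 772 \left(9 + 0\right) = \left(-772\right) 9 = -6948$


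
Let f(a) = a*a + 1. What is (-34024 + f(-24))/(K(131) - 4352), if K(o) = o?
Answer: 11149/1407 ≈ 7.9240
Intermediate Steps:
f(a) = 1 + a² (f(a) = a² + 1 = 1 + a²)
(-34024 + f(-24))/(K(131) - 4352) = (-34024 + (1 + (-24)²))/(131 - 4352) = (-34024 + (1 + 576))/(-4221) = (-34024 + 577)*(-1/4221) = -33447*(-1/4221) = 11149/1407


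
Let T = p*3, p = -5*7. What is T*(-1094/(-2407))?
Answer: -114870/2407 ≈ -47.723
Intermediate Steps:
p = -35
T = -105 (T = -35*3 = -105)
T*(-1094/(-2407)) = -(-114870)/(-2407) = -(-114870)*(-1)/2407 = -105*1094/2407 = -114870/2407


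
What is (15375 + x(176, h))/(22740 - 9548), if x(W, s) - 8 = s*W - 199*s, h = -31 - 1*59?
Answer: 17453/13192 ≈ 1.3230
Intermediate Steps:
h = -90 (h = -31 - 59 = -90)
x(W, s) = 8 - 199*s + W*s (x(W, s) = 8 + (s*W - 199*s) = 8 + (W*s - 199*s) = 8 + (-199*s + W*s) = 8 - 199*s + W*s)
(15375 + x(176, h))/(22740 - 9548) = (15375 + (8 - 199*(-90) + 176*(-90)))/(22740 - 9548) = (15375 + (8 + 17910 - 15840))/13192 = (15375 + 2078)*(1/13192) = 17453*(1/13192) = 17453/13192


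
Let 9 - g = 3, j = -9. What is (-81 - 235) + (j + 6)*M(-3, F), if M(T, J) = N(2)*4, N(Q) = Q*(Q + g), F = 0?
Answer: -508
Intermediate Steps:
g = 6 (g = 9 - 1*3 = 9 - 3 = 6)
N(Q) = Q*(6 + Q) (N(Q) = Q*(Q + 6) = Q*(6 + Q))
M(T, J) = 64 (M(T, J) = (2*(6 + 2))*4 = (2*8)*4 = 16*4 = 64)
(-81 - 235) + (j + 6)*M(-3, F) = (-81 - 235) + (-9 + 6)*64 = -316 - 3*64 = -316 - 192 = -508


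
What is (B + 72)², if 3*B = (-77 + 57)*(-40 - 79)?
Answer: 6739216/9 ≈ 7.4880e+5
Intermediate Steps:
B = 2380/3 (B = ((-77 + 57)*(-40 - 79))/3 = (-20*(-119))/3 = (⅓)*2380 = 2380/3 ≈ 793.33)
(B + 72)² = (2380/3 + 72)² = (2596/3)² = 6739216/9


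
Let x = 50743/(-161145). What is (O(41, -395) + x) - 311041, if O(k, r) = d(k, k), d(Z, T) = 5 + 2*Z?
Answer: -50108733073/161145 ≈ -3.1095e+5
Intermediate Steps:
O(k, r) = 5 + 2*k
x = -50743/161145 (x = 50743*(-1/161145) = -50743/161145 ≈ -0.31489)
(O(41, -395) + x) - 311041 = ((5 + 2*41) - 50743/161145) - 311041 = ((5 + 82) - 50743/161145) - 311041 = (87 - 50743/161145) - 311041 = 13968872/161145 - 311041 = -50108733073/161145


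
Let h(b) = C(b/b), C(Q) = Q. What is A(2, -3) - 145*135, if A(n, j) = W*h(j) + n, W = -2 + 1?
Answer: -19574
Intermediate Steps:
W = -1
h(b) = 1 (h(b) = b/b = 1)
A(n, j) = -1 + n (A(n, j) = -1*1 + n = -1 + n)
A(2, -3) - 145*135 = (-1 + 2) - 145*135 = 1 - 19575 = -19574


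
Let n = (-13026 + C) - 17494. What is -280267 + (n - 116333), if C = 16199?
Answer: -410921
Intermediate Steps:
n = -14321 (n = (-13026 + 16199) - 17494 = 3173 - 17494 = -14321)
-280267 + (n - 116333) = -280267 + (-14321 - 116333) = -280267 - 130654 = -410921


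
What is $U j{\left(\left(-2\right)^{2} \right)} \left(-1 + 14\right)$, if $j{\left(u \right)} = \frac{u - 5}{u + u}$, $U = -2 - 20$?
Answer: $\frac{143}{4} \approx 35.75$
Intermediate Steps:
$U = -22$ ($U = -2 - 20 = -22$)
$j{\left(u \right)} = \frac{-5 + u}{2 u}$
$U j{\left(\left(-2\right)^{2} \right)} \left(-1 + 14\right) = - 22 \frac{-5 + \left(-2\right)^{2}}{2 \left(-2\right)^{2}} \left(-1 + 14\right) = - 22 \frac{-5 + 4}{2 \cdot 4} \cdot 13 = - 22 \cdot \frac{1}{2} \cdot \frac{1}{4} \left(-1\right) 13 = \left(-22\right) \left(- \frac{1}{8}\right) 13 = \frac{11}{4} \cdot 13 = \frac{143}{4}$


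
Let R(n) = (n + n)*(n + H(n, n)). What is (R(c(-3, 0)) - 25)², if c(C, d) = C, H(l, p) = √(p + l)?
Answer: -167 + 84*I*√6 ≈ -167.0 + 205.76*I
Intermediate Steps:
H(l, p) = √(l + p)
R(n) = 2*n*(n + √2*√n) (R(n) = (n + n)*(n + √(n + n)) = (2*n)*(n + √(2*n)) = (2*n)*(n + √2*√n) = 2*n*(n + √2*√n))
(R(c(-3, 0)) - 25)² = (2*(-3)*(-3 + √2*√(-3)) - 25)² = (2*(-3)*(-3 + √2*(I*√3)) - 25)² = (2*(-3)*(-3 + I*√6) - 25)² = ((18 - 6*I*√6) - 25)² = (-7 - 6*I*√6)²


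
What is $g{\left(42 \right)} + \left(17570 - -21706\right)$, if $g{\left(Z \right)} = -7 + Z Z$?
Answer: $41033$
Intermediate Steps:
$g{\left(Z \right)} = -7 + Z^{2}$
$g{\left(42 \right)} + \left(17570 - -21706\right) = \left(-7 + 42^{2}\right) + \left(17570 - -21706\right) = \left(-7 + 1764\right) + \left(17570 + 21706\right) = 1757 + 39276 = 41033$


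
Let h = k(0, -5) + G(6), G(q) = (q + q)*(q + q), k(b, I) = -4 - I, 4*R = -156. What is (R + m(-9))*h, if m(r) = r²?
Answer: 6090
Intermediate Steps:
R = -39 (R = (¼)*(-156) = -39)
G(q) = 4*q² (G(q) = (2*q)*(2*q) = 4*q²)
h = 145 (h = (-4 - 1*(-5)) + 4*6² = (-4 + 5) + 4*36 = 1 + 144 = 145)
(R + m(-9))*h = (-39 + (-9)²)*145 = (-39 + 81)*145 = 42*145 = 6090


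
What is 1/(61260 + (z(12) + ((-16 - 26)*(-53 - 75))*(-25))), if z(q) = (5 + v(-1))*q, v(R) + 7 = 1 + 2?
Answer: -1/73128 ≈ -1.3675e-5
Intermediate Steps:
v(R) = -4 (v(R) = -7 + (1 + 2) = -7 + 3 = -4)
z(q) = q (z(q) = (5 - 4)*q = 1*q = q)
1/(61260 + (z(12) + ((-16 - 26)*(-53 - 75))*(-25))) = 1/(61260 + (12 + ((-16 - 26)*(-53 - 75))*(-25))) = 1/(61260 + (12 - 42*(-128)*(-25))) = 1/(61260 + (12 + 5376*(-25))) = 1/(61260 + (12 - 134400)) = 1/(61260 - 134388) = 1/(-73128) = -1/73128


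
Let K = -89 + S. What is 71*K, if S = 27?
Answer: -4402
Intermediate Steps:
K = -62 (K = -89 + 27 = -62)
71*K = 71*(-62) = -4402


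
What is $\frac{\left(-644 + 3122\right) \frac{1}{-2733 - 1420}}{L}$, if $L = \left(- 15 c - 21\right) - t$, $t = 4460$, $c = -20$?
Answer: $\frac{2478}{17363693} \approx 0.00014271$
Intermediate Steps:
$L = -4181$ ($L = \left(\left(-15\right) \left(-20\right) - 21\right) - 4460 = \left(300 - 21\right) - 4460 = 279 - 4460 = -4181$)
$\frac{\left(-644 + 3122\right) \frac{1}{-2733 - 1420}}{L} = \frac{\left(-644 + 3122\right) \frac{1}{-2733 - 1420}}{-4181} = \frac{2478}{-4153} \left(- \frac{1}{4181}\right) = 2478 \left(- \frac{1}{4153}\right) \left(- \frac{1}{4181}\right) = \left(- \frac{2478}{4153}\right) \left(- \frac{1}{4181}\right) = \frac{2478}{17363693}$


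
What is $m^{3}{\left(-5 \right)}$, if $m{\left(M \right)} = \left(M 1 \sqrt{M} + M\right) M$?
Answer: $15625 \left(1 + i \sqrt{5}\right)^{3} \approx -2.1875 \cdot 10^{5} - 69877.0 i$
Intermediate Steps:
$m{\left(M \right)} = M \left(M + M^{\frac{3}{2}}\right)$ ($m{\left(M \right)} = \left(M \sqrt{M} + M\right) M = \left(M^{\frac{3}{2}} + M\right) M = \left(M + M^{\frac{3}{2}}\right) M = M \left(M + M^{\frac{3}{2}}\right)$)
$m^{3}{\left(-5 \right)} = \left(\left(-5\right)^{2} + \left(-5\right)^{\frac{5}{2}}\right)^{3} = \left(25 + 25 i \sqrt{5}\right)^{3}$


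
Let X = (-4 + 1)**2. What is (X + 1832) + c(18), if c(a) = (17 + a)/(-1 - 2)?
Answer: 5488/3 ≈ 1829.3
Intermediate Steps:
c(a) = -17/3 - a/3 (c(a) = (17 + a)/(-3) = (17 + a)*(-1/3) = -17/3 - a/3)
X = 9 (X = (-3)**2 = 9)
(X + 1832) + c(18) = (9 + 1832) + (-17/3 - 1/3*18) = 1841 + (-17/3 - 6) = 1841 - 35/3 = 5488/3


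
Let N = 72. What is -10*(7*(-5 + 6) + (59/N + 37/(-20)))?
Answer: -2149/36 ≈ -59.694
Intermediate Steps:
-10*(7*(-5 + 6) + (59/N + 37/(-20))) = -10*(7*(-5 + 6) + (59/72 + 37/(-20))) = -10*(7*1 + (59*(1/72) + 37*(-1/20))) = -10*(7 + (59/72 - 37/20)) = -10*(7 - 371/360) = -10*2149/360 = -2149/36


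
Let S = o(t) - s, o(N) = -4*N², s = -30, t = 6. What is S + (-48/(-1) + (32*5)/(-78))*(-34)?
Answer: -65374/39 ≈ -1676.3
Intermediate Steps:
S = -114 (S = -4*6² - 1*(-30) = -4*36 + 30 = -144 + 30 = -114)
S + (-48/(-1) + (32*5)/(-78))*(-34) = -114 + (-48/(-1) + (32*5)/(-78))*(-34) = -114 + (-48*(-1) + 160*(-1/78))*(-34) = -114 + (48 - 80/39)*(-34) = -114 + (1792/39)*(-34) = -114 - 60928/39 = -65374/39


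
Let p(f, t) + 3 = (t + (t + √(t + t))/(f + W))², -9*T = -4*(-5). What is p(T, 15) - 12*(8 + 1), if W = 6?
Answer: 17067/68 + 5805*√30/578 ≈ 305.99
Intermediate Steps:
T = -20/9 (T = -(-4)*(-5)/9 = -⅑*20 = -20/9 ≈ -2.2222)
p(f, t) = -3 + (t + (t + √2*√t)/(6 + f))² (p(f, t) = -3 + (t + (t + √(t + t))/(f + 6))² = -3 + (t + (t + √(2*t))/(6 + f))² = -3 + (t + (t + √2*√t)/(6 + f))²)
p(T, 15) - 12*(8 + 1) = (-3 + (7*15 - 20/9*15 + √2*√15)²/(6 - 20/9)²) - 12*(8 + 1) = (-3 + (105 - 100/3 + √30)²/(34/9)²) - 12*9 = (-3 + 81*(215/3 + √30)²/1156) - 1*108 = (-3 + 81*(215/3 + √30)²/1156) - 108 = -111 + 81*(215/3 + √30)²/1156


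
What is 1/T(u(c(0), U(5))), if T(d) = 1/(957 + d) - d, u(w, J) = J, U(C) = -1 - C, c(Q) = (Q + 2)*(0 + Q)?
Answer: 951/5707 ≈ 0.16664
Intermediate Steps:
c(Q) = Q*(2 + Q) (c(Q) = (2 + Q)*Q = Q*(2 + Q))
1/T(u(c(0), U(5))) = 1/((1 - (-1 - 1*5)² - 957*(-1 - 1*5))/(957 + (-1 - 1*5))) = 1/((1 - (-1 - 5)² - 957*(-1 - 5))/(957 + (-1 - 5))) = 1/((1 - 1*(-6)² - 957*(-6))/(957 - 6)) = 1/((1 - 1*36 + 5742)/951) = 1/((1 - 36 + 5742)/951) = 1/((1/951)*5707) = 1/(5707/951) = 951/5707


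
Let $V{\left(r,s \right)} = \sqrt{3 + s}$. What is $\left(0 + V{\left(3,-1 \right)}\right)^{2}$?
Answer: $2$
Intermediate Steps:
$\left(0 + V{\left(3,-1 \right)}\right)^{2} = \left(0 + \sqrt{3 - 1}\right)^{2} = \left(0 + \sqrt{2}\right)^{2} = \left(\sqrt{2}\right)^{2} = 2$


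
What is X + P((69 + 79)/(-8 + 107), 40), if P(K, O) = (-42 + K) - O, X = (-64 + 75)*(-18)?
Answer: -27572/99 ≈ -278.50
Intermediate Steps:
X = -198 (X = 11*(-18) = -198)
P(K, O) = -42 + K - O
X + P((69 + 79)/(-8 + 107), 40) = -198 + (-42 + (69 + 79)/(-8 + 107) - 1*40) = -198 + (-42 + 148/99 - 40) = -198 - 7970/99 = -27572/99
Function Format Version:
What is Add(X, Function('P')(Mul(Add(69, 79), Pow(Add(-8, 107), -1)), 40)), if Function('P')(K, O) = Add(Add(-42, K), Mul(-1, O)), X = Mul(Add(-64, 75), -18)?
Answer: Rational(-27572, 99) ≈ -278.50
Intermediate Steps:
X = -198 (X = Mul(11, -18) = -198)
Function('P')(K, O) = Add(-42, K, Mul(-1, O))
Add(X, Function('P')(Mul(Add(69, 79), Pow(Add(-8, 107), -1)), 40)) = Add(-198, Add(-42, Mul(Add(69, 79), Pow(Add(-8, 107), -1)), Mul(-1, 40))) = Add(-198, Add(-42, Mul(148, Pow(99, -1)), -40)) = Add(-198, Add(-42, Mul(148, Rational(1, 99)), -40)) = Add(-198, Add(-42, Rational(148, 99), -40)) = Add(-198, Rational(-7970, 99)) = Rational(-27572, 99)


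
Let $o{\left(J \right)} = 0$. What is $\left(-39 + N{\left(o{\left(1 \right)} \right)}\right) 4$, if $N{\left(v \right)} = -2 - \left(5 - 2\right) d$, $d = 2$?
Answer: $-188$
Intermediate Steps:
$N{\left(v \right)} = -8$ ($N{\left(v \right)} = -2 - \left(5 - 2\right) 2 = -2 - 3 \cdot 2 = -2 - 6 = -8$)
$\left(-39 + N{\left(o{\left(1 \right)} \right)}\right) 4 = \left(-39 - 8\right) 4 = \left(-47\right) 4 = -188$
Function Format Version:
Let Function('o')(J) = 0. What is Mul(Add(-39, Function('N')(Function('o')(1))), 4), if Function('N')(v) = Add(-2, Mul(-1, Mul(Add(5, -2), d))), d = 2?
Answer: -188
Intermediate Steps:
Function('N')(v) = -8 (Function('N')(v) = Add(-2, Mul(-1, Mul(Add(5, -2), 2))) = Add(-2, Mul(-1, Mul(3, 2))) = Add(-2, Mul(-1, 6)) = Add(-2, -6) = -8)
Mul(Add(-39, Function('N')(Function('o')(1))), 4) = Mul(Add(-39, -8), 4) = Mul(-47, 4) = -188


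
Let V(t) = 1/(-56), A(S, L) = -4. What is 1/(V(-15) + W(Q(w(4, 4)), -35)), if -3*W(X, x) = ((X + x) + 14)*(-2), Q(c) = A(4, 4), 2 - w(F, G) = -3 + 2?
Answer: -168/2803 ≈ -0.059936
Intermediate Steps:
w(F, G) = 3 (w(F, G) = 2 - (-3 + 2) = 2 - 1*(-1) = 2 + 1 = 3)
Q(c) = -4
W(X, x) = 28/3 + 2*X/3 + 2*x/3 (W(X, x) = -((X + x) + 14)*(-2)/3 = -(14 + X + x)*(-2)/3 = -(-28 - 2*X - 2*x)/3 = 28/3 + 2*X/3 + 2*x/3)
V(t) = -1/56
1/(V(-15) + W(Q(w(4, 4)), -35)) = 1/(-1/56 + (28/3 + (⅔)*(-4) + (⅔)*(-35))) = 1/(-1/56 + (28/3 - 8/3 - 70/3)) = 1/(-1/56 - 50/3) = 1/(-2803/168) = -168/2803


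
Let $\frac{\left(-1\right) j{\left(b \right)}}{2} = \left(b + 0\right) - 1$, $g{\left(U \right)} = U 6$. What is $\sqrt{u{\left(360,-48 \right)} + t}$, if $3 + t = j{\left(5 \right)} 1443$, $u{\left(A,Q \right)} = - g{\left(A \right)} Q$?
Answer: $3 \sqrt{10237} \approx 303.53$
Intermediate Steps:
$g{\left(U \right)} = 6 U$
$u{\left(A,Q \right)} = - 6 A Q$
$j{\left(b \right)} = 2 - 2 b$ ($j{\left(b \right)} = - 2 \left(\left(b + 0\right) - 1\right) = - 2 \left(b - 1\right) = - 2 \left(-1 + b\right) = 2 - 2 b$)
$t = -11547$ ($t = -3 + \left(2 - 10\right) 1443 = -3 - 11544 = -11547$)
$\sqrt{u{\left(360,-48 \right)} + t} = \sqrt{\left(-6\right) 360 \left(-48\right) - 11547} = \sqrt{103680 - 11547} = \sqrt{92133} = 3 \sqrt{10237}$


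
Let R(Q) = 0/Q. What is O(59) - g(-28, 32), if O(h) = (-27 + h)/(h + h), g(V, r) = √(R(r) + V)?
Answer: 16/59 - 2*I*√7 ≈ 0.27119 - 5.2915*I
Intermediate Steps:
R(Q) = 0
g(V, r) = √V (g(V, r) = √(0 + V) = √V)
O(h) = (-27 + h)/(2*h) (O(h) = (-27 + h)/((2*h)) = (-27 + h)*(1/(2*h)) = (-27 + h)/(2*h))
O(59) - g(-28, 32) = (½)*(-27 + 59)/59 - √(-28) = (½)*(1/59)*32 - 2*I*√7 = 16/59 - 2*I*√7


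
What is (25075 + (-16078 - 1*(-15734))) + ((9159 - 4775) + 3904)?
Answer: 33019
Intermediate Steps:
(25075 + (-16078 - 1*(-15734))) + ((9159 - 4775) + 3904) = (25075 + (-16078 + 15734)) + (4384 + 3904) = (25075 - 344) + 8288 = 24731 + 8288 = 33019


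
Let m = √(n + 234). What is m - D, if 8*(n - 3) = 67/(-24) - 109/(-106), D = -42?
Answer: 42 + √383105571/1272 ≈ 57.388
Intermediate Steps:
n = 28285/10176 (n = 3 + (67/(-24) - 109/(-106))/8 = 3 + (67*(-1/24) - 109*(-1/106))/8 = 3 + (-67/24 + 109/106)/8 = 3 + (⅛)*(-2243/1272) = 3 - 2243/10176 = 28285/10176 ≈ 2.7796)
m = √383105571/1272 (m = √(28285/10176 + 234) = √(2409469/10176) = √383105571/1272 ≈ 15.388)
m - D = √383105571/1272 - 1*(-42) = √383105571/1272 + 42 = 42 + √383105571/1272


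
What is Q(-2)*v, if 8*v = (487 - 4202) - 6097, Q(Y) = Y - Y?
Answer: 0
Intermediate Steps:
Q(Y) = 0
v = -2453/2 (v = ((487 - 4202) - 6097)/8 = (-3715 - 6097)/8 = (1/8)*(-9812) = -2453/2 ≈ -1226.5)
Q(-2)*v = 0*(-2453/2) = 0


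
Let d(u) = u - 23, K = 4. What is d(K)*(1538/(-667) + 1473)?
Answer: -18638107/667 ≈ -27943.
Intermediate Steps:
d(u) = -23 + u
d(K)*(1538/(-667) + 1473) = (-23 + 4)*(1538/(-667) + 1473) = -19*(1538*(-1/667) + 1473) = -19*(-1538/667 + 1473) = -19*980953/667 = -18638107/667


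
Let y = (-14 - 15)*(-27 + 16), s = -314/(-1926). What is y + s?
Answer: 307354/963 ≈ 319.16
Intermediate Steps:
s = 157/963 (s = -314*(-1/1926) = 157/963 ≈ 0.16303)
y = 319 (y = -29*(-11) = 319)
y + s = 319 + 157/963 = 307354/963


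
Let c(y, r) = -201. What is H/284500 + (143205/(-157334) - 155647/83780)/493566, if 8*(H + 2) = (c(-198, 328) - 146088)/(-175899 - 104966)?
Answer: -49623646272847046983/3998938421447868210420000 ≈ -1.2409e-5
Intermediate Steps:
H = -334427/172840 (H = -2 + ((-201 - 146088)/(-175899 - 104966))/8 = -2 + (-146289/(-280865))/8 = -2 + (-146289*(-1/280865))/8 = -2 + (1/8)*(11253/21605) = -2 + 11253/172840 = -334427/172840 ≈ -1.9349)
H/284500 + (143205/(-157334) - 155647/83780)/493566 = -334427/172840/284500 + (143205/(-157334) - 155647/83780)/493566 = -334427/172840*1/284500 + (143205*(-1/157334) - 155647*1/83780)*(1/493566) = -334427/49172980000 + (-143205/157334 - 155647/83780)*(1/493566) = -334427/49172980000 - 18243139999/6590721260*1/493566 = -334427/49172980000 - 18243139999/3252955929413160 = -49623646272847046983/3998938421447868210420000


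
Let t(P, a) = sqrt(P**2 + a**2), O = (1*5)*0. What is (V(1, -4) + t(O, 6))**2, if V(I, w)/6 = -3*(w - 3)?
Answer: 17424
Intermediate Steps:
V(I, w) = 54 - 18*w (V(I, w) = 6*(-3*(w - 3)) = 6*(-3*(-3 + w)) = 6*(9 - 3*w) = 54 - 18*w)
O = 0 (O = 5*0 = 0)
(V(1, -4) + t(O, 6))**2 = ((54 - 18*(-4)) + sqrt(0**2 + 6**2))**2 = ((54 + 72) + sqrt(0 + 36))**2 = (126 + sqrt(36))**2 = (126 + 6)**2 = 132**2 = 17424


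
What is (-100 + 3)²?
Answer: 9409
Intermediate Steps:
(-100 + 3)² = (-97)² = 9409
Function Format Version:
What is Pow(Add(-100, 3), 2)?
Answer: 9409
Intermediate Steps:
Pow(Add(-100, 3), 2) = Pow(-97, 2) = 9409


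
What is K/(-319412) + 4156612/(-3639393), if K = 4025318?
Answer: -7988692952059/581232898458 ≈ -13.744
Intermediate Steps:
K/(-319412) + 4156612/(-3639393) = 4025318/(-319412) + 4156612/(-3639393) = 4025318*(-1/319412) + 4156612*(-1/3639393) = -2012659/159706 - 4156612/3639393 = -7988692952059/581232898458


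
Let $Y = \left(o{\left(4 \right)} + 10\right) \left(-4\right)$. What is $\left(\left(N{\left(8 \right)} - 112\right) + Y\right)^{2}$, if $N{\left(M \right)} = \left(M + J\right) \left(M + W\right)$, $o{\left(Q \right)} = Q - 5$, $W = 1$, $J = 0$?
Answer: $5776$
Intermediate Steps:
$o{\left(Q \right)} = -5 + Q$
$N{\left(M \right)} = M \left(1 + M\right)$ ($N{\left(M \right)} = \left(M + 0\right) \left(M + 1\right) = M \left(1 + M\right)$)
$Y = -36$ ($Y = \left(\left(-5 + 4\right) + 10\right) \left(-4\right) = \left(-1 + 10\right) \left(-4\right) = 9 \left(-4\right) = -36$)
$\left(\left(N{\left(8 \right)} - 112\right) + Y\right)^{2} = \left(\left(8 \left(1 + 8\right) - 112\right) - 36\right)^{2} = \left(\left(8 \cdot 9 - 112\right) - 36\right)^{2} = \left(\left(72 - 112\right) - 36\right)^{2} = \left(-40 - 36\right)^{2} = \left(-76\right)^{2} = 5776$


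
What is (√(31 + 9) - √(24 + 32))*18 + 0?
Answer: -36*√14 + 36*√10 ≈ -20.858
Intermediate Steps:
(√(31 + 9) - √(24 + 32))*18 + 0 = (√40 - √56)*18 + 0 = (2*√10 - 2*√14)*18 + 0 = (-2*√14 + 2*√10)*18 + 0 = (-36*√14 + 36*√10) + 0 = -36*√14 + 36*√10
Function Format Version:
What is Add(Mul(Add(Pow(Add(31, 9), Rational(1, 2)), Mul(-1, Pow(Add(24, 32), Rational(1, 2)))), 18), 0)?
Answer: Add(Mul(-36, Pow(14, Rational(1, 2))), Mul(36, Pow(10, Rational(1, 2)))) ≈ -20.858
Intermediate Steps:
Add(Mul(Add(Pow(Add(31, 9), Rational(1, 2)), Mul(-1, Pow(Add(24, 32), Rational(1, 2)))), 18), 0) = Add(Mul(Add(Pow(40, Rational(1, 2)), Mul(-1, Pow(56, Rational(1, 2)))), 18), 0) = Add(Mul(Add(Mul(2, Pow(10, Rational(1, 2))), Mul(-1, Mul(2, Pow(14, Rational(1, 2))))), 18), 0) = Add(Mul(Add(Mul(2, Pow(10, Rational(1, 2))), Mul(-2, Pow(14, Rational(1, 2)))), 18), 0) = Add(Mul(Add(Mul(-2, Pow(14, Rational(1, 2))), Mul(2, Pow(10, Rational(1, 2)))), 18), 0) = Add(Add(Mul(-36, Pow(14, Rational(1, 2))), Mul(36, Pow(10, Rational(1, 2)))), 0) = Add(Mul(-36, Pow(14, Rational(1, 2))), Mul(36, Pow(10, Rational(1, 2))))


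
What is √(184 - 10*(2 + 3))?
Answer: √134 ≈ 11.576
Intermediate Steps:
√(184 - 10*(2 + 3)) = √(184 - 10*5) = √(184 - 50) = √134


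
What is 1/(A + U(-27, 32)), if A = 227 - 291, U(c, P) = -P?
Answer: -1/96 ≈ -0.010417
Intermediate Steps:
A = -64
1/(A + U(-27, 32)) = 1/(-64 - 1*32) = 1/(-64 - 32) = 1/(-96) = -1/96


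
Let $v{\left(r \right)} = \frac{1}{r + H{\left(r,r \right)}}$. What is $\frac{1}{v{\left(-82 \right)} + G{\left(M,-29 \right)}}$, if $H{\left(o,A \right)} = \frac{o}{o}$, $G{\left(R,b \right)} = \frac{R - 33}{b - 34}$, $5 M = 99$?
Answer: $\frac{2835}{559} \approx 5.0716$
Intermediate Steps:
$M = \frac{99}{5}$ ($M = \frac{1}{5} \cdot 99 = \frac{99}{5} \approx 19.8$)
$G{\left(R,b \right)} = \frac{-33 + R}{-34 + b}$
$H{\left(o,A \right)} = 1$
$v{\left(r \right)} = \frac{1}{1 + r}$ ($v{\left(r \right)} = \frac{1}{r + 1} = \frac{1}{1 + r}$)
$\frac{1}{v{\left(-82 \right)} + G{\left(M,-29 \right)}} = \frac{1}{\frac{1}{1 - 82} + \frac{-33 + \frac{99}{5}}{-34 - 29}} = \frac{1}{\frac{1}{-81} + \frac{1}{-63} \left(- \frac{66}{5}\right)} = \frac{1}{- \frac{1}{81} - - \frac{22}{105}} = \frac{1}{- \frac{1}{81} + \frac{22}{105}} = \frac{1}{\frac{559}{2835}} = \frac{2835}{559}$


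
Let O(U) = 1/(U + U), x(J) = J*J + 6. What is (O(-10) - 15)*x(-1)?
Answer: -2107/20 ≈ -105.35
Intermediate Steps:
x(J) = 6 + J² (x(J) = J² + 6 = 6 + J²)
O(U) = 1/(2*U)
(O(-10) - 15)*x(-1) = ((½)/(-10) - 15)*(6 + (-1)²) = ((½)*(-⅒) - 15)*(6 + 1) = (-1/20 - 15)*7 = -301/20*7 = -2107/20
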